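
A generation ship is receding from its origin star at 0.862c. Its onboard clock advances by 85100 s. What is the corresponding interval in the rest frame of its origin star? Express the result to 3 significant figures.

1.68×10^5 s

With β = 0.862, γ = 1/√(1 − 0.862²) = 1/√0.256956 = 1.9727.
Time dilation: Δt = γ·Δτ = 1.9727 × 85100 = 1.68×10^5 s.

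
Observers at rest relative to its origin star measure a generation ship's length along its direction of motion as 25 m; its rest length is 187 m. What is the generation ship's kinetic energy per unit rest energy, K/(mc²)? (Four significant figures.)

Length contraction gives γ = L₀/L = 187/25 = 7.48.
Since K = (γ−1)mc², K/(mc²) = 7.48 − 1 = 6.480.

6.480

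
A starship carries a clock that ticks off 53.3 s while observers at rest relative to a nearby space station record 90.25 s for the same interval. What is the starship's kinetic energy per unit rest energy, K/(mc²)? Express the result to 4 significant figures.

From Δt = γΔτ: γ = 90.25/53.3 = 1.69325.
Since K = (γ−1)mc², K/(mc²) = 1.69325 − 1 = 0.6932.

0.6932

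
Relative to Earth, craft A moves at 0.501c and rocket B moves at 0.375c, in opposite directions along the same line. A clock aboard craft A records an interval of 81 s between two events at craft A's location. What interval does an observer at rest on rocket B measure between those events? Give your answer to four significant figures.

The velocity of craft A relative to rocket B is (0.501 + 0.375)c / (1 + 0.501×0.375) = 0.73745c; relative speed 0.73745c.
γ for this relative speed: γ = 1/√(1 − 0.543833) = 1.4806.
The clock on craft A records proper time, so rocket B measures Δt = γΔτ = 1.4806 × 81 = 119.9 s.

119.9 s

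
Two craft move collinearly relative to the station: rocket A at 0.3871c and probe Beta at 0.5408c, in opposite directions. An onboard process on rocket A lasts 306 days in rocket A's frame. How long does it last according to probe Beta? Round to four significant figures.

Transform rocket A's velocity into probe Beta's frame: (0.3871 + 0.5408)/(1 + 0.3871·0.5408) = 0.9279/1.20934368, so the relative speed is 0.76728c.
At |u| = 0.76728c, γ = (1 − 0.588719)^(−1/2) = 1.5593.
Rocket A's interval is proper; time dilation gives Δt_B = γΔτ = 1.5593 × 306 days = 477.1 days.

477.1 days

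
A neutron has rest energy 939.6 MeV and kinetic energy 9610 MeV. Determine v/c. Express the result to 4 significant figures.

K = (γ−1)mc², so γ = 1 + 9610/939.6 = 11.228.
Then v/c = √(1 − γ⁻²) = √(1 − 0.00793223) = √0.99206777 = 0.9960.

0.9960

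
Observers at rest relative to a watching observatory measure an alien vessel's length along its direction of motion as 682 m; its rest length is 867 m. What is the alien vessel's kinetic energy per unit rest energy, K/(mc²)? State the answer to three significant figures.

Length contraction gives γ = L₀/L = 867/682 = 1.27126.
Since K = (γ−1)mc², K/(mc²) = 1.27126 − 1 = 0.271.

0.271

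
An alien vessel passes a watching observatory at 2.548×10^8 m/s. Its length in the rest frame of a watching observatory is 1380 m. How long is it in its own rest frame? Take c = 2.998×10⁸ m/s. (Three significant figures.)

2620 m

β = v/c = (2.548×10^8 m/s)/(2.998×10⁸ m/s) = 0.8499.
β² = 0.72233001, so γ = 1/√0.27766999 = 1.8977.
Proper length: L₀ = γ·L = 1.8977 × 1380 = 2620 m.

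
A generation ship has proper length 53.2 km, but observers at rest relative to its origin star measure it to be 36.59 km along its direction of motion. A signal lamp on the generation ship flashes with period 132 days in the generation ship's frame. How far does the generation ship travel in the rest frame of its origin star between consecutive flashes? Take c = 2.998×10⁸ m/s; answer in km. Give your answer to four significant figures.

3.609×10^12 km

γ = L₀/L = 53.2/36.59 = 1.45395.
β = √(1 − 1/γ²) = 0.72592. Lab-frame period = γτ = 1.45395×132 days = 191.92 days. Distance = βc × γτ = 0.72592 × 2.998×10⁸ m/s × 16581888 s = 3.6087×10^15 m = 3.609×10^12 km.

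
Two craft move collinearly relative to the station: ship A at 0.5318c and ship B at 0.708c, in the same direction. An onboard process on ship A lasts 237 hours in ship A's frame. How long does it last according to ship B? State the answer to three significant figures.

247 hours

Transform ship A's velocity into ship B's frame: (0.5318 − 0.708)/(1 − 0.5318·0.708) = −0.1762/0.6234856, so the relative speed is 0.2826c.
γ for this relative speed: γ = 1/√(1 − 0.0798628) = 1.0425.
Ship A's interval is proper; time dilation gives Δt_B = γΔτ = 1.0425 × 237 hours = 247 hours.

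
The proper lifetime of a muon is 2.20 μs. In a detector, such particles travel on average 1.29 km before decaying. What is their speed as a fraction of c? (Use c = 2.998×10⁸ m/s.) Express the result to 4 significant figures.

0.8904c

Lab distance = (lab lifetime)·v = γτ·βc, so βγ = d/(cτ) = 1290/(2.998×10⁸ × 2.200×10^-6) = 1.9558.
With βγ = 1.9558: γ² = 1 + (βγ)² = 4.82515, and β = (βγ)/γ = 1.9558/2.19662 = 0.8904.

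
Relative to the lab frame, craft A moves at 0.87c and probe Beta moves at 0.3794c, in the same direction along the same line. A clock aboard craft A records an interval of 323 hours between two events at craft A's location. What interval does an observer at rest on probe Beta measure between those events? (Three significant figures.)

474 hours

Speed of craft A in probe Beta's frame: u = (v_A − v_B)/(1 − v_A v_B/c²) = (0.87 − 0.3794)/(1 − 0.87×0.3794) = 0.4906/0.669922 = 0.73232; |u| = 0.73232c.
γ for this relative speed: γ = 1/√(1 − 0.536293) = 1.4685.
The clock on craft A records proper time, so probe Beta measures Δt = γΔτ = 1.4685 × 323 = 474 hours.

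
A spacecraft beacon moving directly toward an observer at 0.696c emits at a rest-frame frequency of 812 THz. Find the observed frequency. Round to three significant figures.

Relativistic Doppler (source moving toward): f_obs = f_src · √((1+β)/(1−β)).
With β = 0.696: factor = √(1.696/0.304) = 2.362.
f_obs = 812 × 2.362 = 1920 THz.

1920 THz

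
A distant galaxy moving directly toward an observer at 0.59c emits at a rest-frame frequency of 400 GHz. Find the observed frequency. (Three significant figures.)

Relativistic Doppler (source moving toward): f_obs = f_src · √((1+β)/(1−β)).
With β = 0.59: factor = √(1.59/0.41) = 1.9693.
f_obs = 400 × 1.9693 = 788 GHz.

788 GHz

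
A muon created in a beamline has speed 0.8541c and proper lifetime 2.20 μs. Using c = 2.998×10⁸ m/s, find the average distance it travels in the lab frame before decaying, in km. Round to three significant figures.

γ = 1/√(1 − β²) = 1/√(1 − 0.72948681) = 1/√0.27051319 = 1/0.520109 = 1.9227.
Lab-frame lifetime: Δt = γτ = 1.9227 × 2.20 μs = 4.2299 μs.
Distance: d = vΔt = 0.8541 × 2.998×10⁸ m/s × 4.2299×10^-6 s = 1080 m = 1.08 km.

1.08 km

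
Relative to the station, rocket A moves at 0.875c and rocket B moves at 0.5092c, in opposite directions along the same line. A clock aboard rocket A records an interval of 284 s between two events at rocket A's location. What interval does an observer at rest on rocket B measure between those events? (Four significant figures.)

Speed of rocket A in rocket B's frame: u = (v_A + v_B)/(1 + v_A v_B/c²) = (0.875 + 0.5092)/(1 + 0.875×0.5092) = 1.3842/1.44555 = 0.95756; |u| = 0.95756c.
At |u| = 0.95756c, γ = (1 − 0.916921)^(−1/2) = 3.4694.
Rocket A's interval is proper; time dilation gives Δt_B = γΔτ = 3.4694 × 284 s = 985.3 s.

985.3 s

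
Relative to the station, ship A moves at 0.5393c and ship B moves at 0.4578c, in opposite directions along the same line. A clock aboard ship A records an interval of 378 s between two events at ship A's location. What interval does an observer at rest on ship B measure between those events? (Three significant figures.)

Transform ship A's velocity into ship B's frame: (0.5393 + 0.4578)/(1 + 0.5393·0.4578) = 0.9971/1.24689154, so the relative speed is 0.79967c.
γ for this relative speed: γ = 1/√(1 − 0.639472) = 1.6654.
Ship A's interval is proper; time dilation gives Δt_B = γΔτ = 1.6654 × 378 s = 630 s.

630 s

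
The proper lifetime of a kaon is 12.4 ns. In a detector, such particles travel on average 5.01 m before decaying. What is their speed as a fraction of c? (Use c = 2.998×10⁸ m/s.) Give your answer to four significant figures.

d = βγcτ ⇒ βγ = d/(cτ) = 5.010 m / (3.71752 m) = 1.3477.
β = (βγ)/√(1+(βγ)²) = 1.3477/√2.8163 = 0.8031.

0.8031c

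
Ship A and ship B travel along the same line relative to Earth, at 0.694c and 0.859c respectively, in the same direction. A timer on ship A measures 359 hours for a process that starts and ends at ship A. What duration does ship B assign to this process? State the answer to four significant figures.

393.3 hours

The velocity of ship A relative to ship B is (0.694 − 0.859)c / (1 − 0.694×0.859) = −0.40856c; relative speed 0.40856c.
At |u| = 0.40856c, γ = (1 − 0.166921)^(−1/2) = 1.0956.
The clock on ship A records proper time, so ship B measures Δt = γΔτ = 1.0956 × 359 = 393.3 hours.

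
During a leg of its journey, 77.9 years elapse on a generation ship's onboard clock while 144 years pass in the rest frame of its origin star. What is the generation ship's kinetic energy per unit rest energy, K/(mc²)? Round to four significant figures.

The time-dilation ratio gives γ = 144/77.9 = 1.84852.
Since K = (γ−1)mc², K/(mc²) = 1.84852 − 1 = 0.8485.

0.8485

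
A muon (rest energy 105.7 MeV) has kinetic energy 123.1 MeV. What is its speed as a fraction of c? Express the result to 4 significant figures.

0.8869c

γ = 1 + K/(mc²) = 1 + 123.1/105.7 = 2.1646.
β = √(1 − 1/γ²) = √(1 − 0.213425) = √0.786575 = 0.8869.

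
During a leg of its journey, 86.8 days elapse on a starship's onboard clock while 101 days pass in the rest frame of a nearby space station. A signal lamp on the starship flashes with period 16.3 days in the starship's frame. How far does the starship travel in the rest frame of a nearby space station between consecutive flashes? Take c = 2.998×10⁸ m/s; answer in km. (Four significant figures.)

2.512×10^11 km

The time-dilation ratio gives γ = 101/86.8 = 1.16359.
β = √(1 − 1/γ²) = 0.51129. Lab-frame period = γτ = 1.16359×16.3 days = 18.967 days. Distance = βc × γτ = 0.51129 × 2.998×10⁸ m/s × 1638748.8 s = 2.5120×10^14 m = 2.512×10^11 km.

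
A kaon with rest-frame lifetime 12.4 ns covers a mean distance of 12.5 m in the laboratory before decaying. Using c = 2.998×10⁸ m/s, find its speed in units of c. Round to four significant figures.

Lab distance = (lab lifetime)·v = γτ·βc, so βγ = d/(cτ) = 12.50/(2.998×10⁸ × 1.240×10^-8) = 3.3625.
With βγ = 3.3625: γ² = 1 + (βγ)² = 12.3064, and β = (βγ)/γ = 3.3625/3.50805 = 0.9585.

0.9585c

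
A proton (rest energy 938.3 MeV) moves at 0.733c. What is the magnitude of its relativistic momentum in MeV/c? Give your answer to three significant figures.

Lorentz factor: γ = (1 − 0.537289)^(−1/2) = 1.4701.
Momentum: p = γβ·mc = 1.4701 × 0.733 × 938.3 MeV/c = 1010 MeV/c.

1010 MeV/c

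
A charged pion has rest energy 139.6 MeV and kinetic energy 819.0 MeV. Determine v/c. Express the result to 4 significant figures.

K = (γ−1)mc², so γ = 1 + 819.0/139.6 = 6.8668.
Then v/c = √(1 − γ⁻²) = √(1 − 0.0212076) = √0.9787924 = 0.9893.

0.9893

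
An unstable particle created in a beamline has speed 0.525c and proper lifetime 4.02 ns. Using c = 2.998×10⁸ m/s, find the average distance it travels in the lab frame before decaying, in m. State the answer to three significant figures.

0.743 m

With β = 0.525, γ = 1/√(1 − 0.525²) = 1/√0.724375 = 1.1749.
Lab-frame lifetime: Δt = γτ = 1.1749 × 4.02 ns = 4.7231 ns.
Distance: d = vΔt = 0.525 × 2.998×10⁸ m/s × 4.7231×10^-9 s = 0.743 m.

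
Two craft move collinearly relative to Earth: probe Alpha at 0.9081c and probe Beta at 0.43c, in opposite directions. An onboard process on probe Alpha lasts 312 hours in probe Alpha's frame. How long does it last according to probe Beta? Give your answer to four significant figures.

1148 hours

Speed of probe Alpha in probe Beta's frame: u = (v_A + v_B)/(1 + v_A v_B/c²) = (0.9081 + 0.43)/(1 + 0.9081×0.43) = 1.3381/1.390483 = 0.96233; |u| = 0.96233c.
At |u| = 0.96233c, γ = (1 − 0.926079)^(−1/2) = 3.678.
The clock on probe Alpha records proper time, so probe Beta measures Δt = γΔτ = 3.678 × 312 = 1148 hours.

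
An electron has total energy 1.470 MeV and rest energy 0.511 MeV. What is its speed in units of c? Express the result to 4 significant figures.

Total energy E = γmc² gives γ = 1.470/0.511 = 2.8767.
Hence β = √(1 − 1/γ²) = √(1 − 0.12084) = √0.87916 = 0.9376.

0.9376c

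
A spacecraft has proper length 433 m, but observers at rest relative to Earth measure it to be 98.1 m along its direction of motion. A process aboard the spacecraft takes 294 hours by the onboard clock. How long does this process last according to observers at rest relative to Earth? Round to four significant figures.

From L = L₀/γ: γ = 433/98.1 = 4.41386.
Δt = γΔτ = 4.41386 × 294 = 1298 hours.

1298 hours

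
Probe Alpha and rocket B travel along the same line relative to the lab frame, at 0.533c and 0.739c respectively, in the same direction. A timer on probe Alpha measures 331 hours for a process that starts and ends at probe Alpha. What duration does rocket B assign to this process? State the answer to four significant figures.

The velocity of probe Alpha relative to rocket B is (0.533 − 0.739)c / (1 − 0.533×0.739) = −0.33987c; relative speed 0.33987c.
γ for this relative speed: γ = 1/√(1 − 0.115512) = 1.0633.
Probe Alpha's interval is proper; time dilation gives Δt_B = γΔτ = 1.0633 × 331 hours = 352.0 hours.

352.0 hours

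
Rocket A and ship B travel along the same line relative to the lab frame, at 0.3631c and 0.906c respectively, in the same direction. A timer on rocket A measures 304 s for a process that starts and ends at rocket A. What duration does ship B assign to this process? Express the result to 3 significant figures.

Speed of rocket A in ship B's frame: u = (v_A − v_B)/(1 − v_A v_B/c²) = (0.3631 − 0.906)/(1 − 0.3631×0.906) = −0.5429/0.6710314 = −0.80905; |u| = 0.80905c.
γ for this relative speed: γ = 1/√(1 − 0.654562) = 1.7014.
The clock on rocket A records proper time, so ship B measures Δt = γΔτ = 1.7014 × 304 = 517 s.

517 s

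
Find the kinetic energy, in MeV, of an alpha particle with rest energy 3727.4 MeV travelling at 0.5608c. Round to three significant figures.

Lorentz factor: γ = (1 − 0.31449664)^(−1/2) = 1.2078.
Kinetic energy: K = (γ − 1)mc² = (1.2078 − 1) × 3727.4 MeV = 0.2078 × 3727.4 = 775 MeV.

775 MeV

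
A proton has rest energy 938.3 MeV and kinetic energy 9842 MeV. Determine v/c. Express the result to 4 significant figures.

0.9962

K = (γ−1)mc², so γ = 1 + 9842/938.3 = 11.489.
Then v/c = √(1 − γ⁻²) = √(1 − 0.00757592) = √0.99242408 = 0.9962.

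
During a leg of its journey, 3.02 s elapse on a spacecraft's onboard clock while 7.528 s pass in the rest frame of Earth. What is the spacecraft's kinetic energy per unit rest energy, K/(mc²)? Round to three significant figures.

γ = Δt/Δτ = 7.528/3.02 = 2.49272.
Since K = (γ−1)mc², K/(mc²) = 2.49272 − 1 = 1.49.

1.49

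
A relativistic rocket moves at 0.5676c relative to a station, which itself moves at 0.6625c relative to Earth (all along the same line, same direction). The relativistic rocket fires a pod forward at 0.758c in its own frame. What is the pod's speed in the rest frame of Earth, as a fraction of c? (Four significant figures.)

Apply u = (u'+v)/(1+u'v) twice. Pod in the station frame: (0.758+0.5676)/(1+0.758·0.5676) = 1.3256/1.4302408 = 0.92684c.
That velocity, transformed to the rest frame of Earth: (0.92684+0.6625)/(1+0.92684·0.6625) = 1.58934/1.6140315 = 0.9847c.

0.9847c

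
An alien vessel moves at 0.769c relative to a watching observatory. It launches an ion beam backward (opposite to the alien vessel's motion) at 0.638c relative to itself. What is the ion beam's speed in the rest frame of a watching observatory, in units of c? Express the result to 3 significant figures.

In units of c, u = (u' + v)/(1 + u'v) with u' = −0.638 and v = 0.769.
Numerator: −0.638 + 0.769 = 0.131. Denominator: 1 + (−0.638)(0.769) = 0.509378.
u = 0.131/0.509378 = 0.25718, so the speed is 0.257c.

0.257c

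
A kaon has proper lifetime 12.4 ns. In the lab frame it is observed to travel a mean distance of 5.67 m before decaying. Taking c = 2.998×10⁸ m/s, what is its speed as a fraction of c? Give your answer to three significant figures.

Let x = d/(cτ) = 5.670 m / (2.998×10⁸ m/s × 1.240×10^-8 s) = 1.5252. Since d = βγcτ, x = βγ = β/√(1−β²).
Solving: β² = x²/(1+x²) = 2.32624/3.32624 = 0.69936, so β = 0.836.

0.836c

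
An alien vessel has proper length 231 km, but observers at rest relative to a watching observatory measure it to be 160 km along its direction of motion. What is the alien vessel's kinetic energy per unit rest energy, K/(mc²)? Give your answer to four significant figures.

γ = L₀/L = 231/160 = 1.44375.
Since K = (γ−1)mc², K/(mc²) = 1.44375 − 1 = 0.4438.

0.4438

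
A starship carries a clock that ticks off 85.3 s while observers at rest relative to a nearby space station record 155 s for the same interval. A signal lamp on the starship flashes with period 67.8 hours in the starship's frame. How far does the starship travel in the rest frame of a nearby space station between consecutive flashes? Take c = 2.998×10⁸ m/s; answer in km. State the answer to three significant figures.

1.11×10^11 km

γ = Δt/Δτ = 155/85.3 = 1.81712.
β = √(1 − 1/γ²) = 0.83495. Lab-frame period = γτ = 1.81712×67.8 hours = 123.2 hours. Distance = βc × γτ = 0.83495 × 2.998×10⁸ m/s × 443520 s = 1.1102×10^14 m = 1.11×10^11 km.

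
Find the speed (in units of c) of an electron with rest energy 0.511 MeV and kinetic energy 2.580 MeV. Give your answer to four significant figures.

0.9862c

γ = 1 + K/(mc²) = 1 + 2.580/0.511 = 6.0489.
β = √(1 − 1/γ²) = √(1 − 0.0273305) = √0.9726695 = 0.9862.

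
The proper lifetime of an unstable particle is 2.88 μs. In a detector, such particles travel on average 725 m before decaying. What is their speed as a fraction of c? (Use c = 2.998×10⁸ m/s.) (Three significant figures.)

0.643c

Let x = d/(cτ) = 725.0 m / (2.998×10⁸ m/s × 2.880×10^-6 s) = 0.83968. Since d = βγcτ, x = βγ = β/√(1−β²).
Solving: β² = x²/(1+x²) = 0.705063/1.705063 = 0.413511, so β = 0.643.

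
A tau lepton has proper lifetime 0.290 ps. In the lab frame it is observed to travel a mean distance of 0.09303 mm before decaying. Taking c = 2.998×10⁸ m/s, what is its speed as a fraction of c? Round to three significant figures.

Lab distance = (lab lifetime)·v = γτ·βc, so βγ = d/(cτ) = 9.303×10^-5/(2.998×10⁸ × 2.900×10^-13) = 1.07.
With βγ = 1.07: γ² = 1 + (βγ)² = 2.1449, and β = (βγ)/γ = 1.07/1.46455 = 0.731.

0.731c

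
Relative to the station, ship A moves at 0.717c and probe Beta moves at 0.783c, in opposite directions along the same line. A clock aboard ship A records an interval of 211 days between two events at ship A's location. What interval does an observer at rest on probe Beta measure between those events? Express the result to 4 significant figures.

759.8 days

The velocity of ship A relative to probe Beta is (0.717 + 0.783)c / (1 + 0.717×0.783) = 0.96067c; relative speed 0.96067c.
γ for this relative speed: γ = 1/√(1 − 0.922887) = 3.6011.
The clock on ship A records proper time, so probe Beta measures Δt = γΔτ = 3.6011 × 211 = 759.8 days.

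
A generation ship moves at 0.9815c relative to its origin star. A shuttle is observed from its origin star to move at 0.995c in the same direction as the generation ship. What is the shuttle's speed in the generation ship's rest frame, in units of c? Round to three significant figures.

0.577c

Transform to the generation ship's frame: u' = (u − v)/(1 − uv/c²).
u' = (0.995 − 0.9815)/(1 − 0.995×0.9815) = 0.0135/0.0234075 = 0.57674.
Speed in the generation ship's frame: 0.577c (in the same direction).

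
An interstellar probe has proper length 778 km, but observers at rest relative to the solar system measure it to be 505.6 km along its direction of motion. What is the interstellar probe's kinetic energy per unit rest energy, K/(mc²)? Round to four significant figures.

0.5388

Length contraction gives γ = L₀/L = 778/505.6 = 1.53877.
K/(mc²) = γ − 1 = 1.53877 − 1 = 0.5388.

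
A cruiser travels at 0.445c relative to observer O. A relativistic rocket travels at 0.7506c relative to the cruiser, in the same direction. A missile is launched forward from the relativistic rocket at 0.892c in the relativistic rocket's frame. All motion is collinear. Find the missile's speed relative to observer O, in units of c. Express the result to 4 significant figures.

First combine the missile and relativistic rocket (S''→S'): u₁ = (0.892 + 0.7506)/(1 + 0.892×0.7506) = 1.6426/1.6695352 = 0.98387.
Then combine with the cruiser (S'→S): u = (0.98387 + 0.445)/(1 + 0.98387×0.445) = 1.42887/1.43782215 = 0.99377.

0.9938c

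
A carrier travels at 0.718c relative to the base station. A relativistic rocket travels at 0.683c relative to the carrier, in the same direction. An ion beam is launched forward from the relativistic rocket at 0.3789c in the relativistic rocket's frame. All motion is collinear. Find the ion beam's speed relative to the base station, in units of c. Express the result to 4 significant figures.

First combine the ion beam and relativistic rocket (S''→S'): u₁ = (0.3789 + 0.683)/(1 + 0.3789×0.683) = 1.0619/1.2587887 = 0.84359.
Then combine with the carrier (S'→S): u = (0.84359 + 0.718)/(1 + 0.84359×0.718) = 1.56159/1.60569762 = 0.97253.

0.9725c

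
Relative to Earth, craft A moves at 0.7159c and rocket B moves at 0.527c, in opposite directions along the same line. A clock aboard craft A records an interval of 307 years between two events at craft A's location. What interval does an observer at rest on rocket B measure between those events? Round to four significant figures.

Speed of craft A in rocket B's frame: u = (v_A + v_B)/(1 + v_A v_B/c²) = (0.7159 + 0.527)/(1 + 0.7159×0.527) = 1.2429/1.3772793 = 0.90243; |u| = 0.90243c.
γ for this relative speed: γ = 1/√(1 − 0.81438) = 2.3211.
The clock on craft A records proper time, so rocket B measures Δt = γΔτ = 2.3211 × 307 = 712.6 years.

712.6 years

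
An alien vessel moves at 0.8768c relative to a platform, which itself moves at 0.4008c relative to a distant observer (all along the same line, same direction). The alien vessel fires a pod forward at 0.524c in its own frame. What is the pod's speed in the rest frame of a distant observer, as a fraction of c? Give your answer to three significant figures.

0.983c

First combine the pod and alien vessel (S''→S'): u₁ = (0.524 + 0.8768)/(1 + 0.524×0.8768) = 1.4008/1.4594432 = 0.95982.
Then combine with the platform (S'→S): u = (0.95982 + 0.4008)/(1 + 0.95982×0.4008) = 1.36062/1.384695856 = 0.98261.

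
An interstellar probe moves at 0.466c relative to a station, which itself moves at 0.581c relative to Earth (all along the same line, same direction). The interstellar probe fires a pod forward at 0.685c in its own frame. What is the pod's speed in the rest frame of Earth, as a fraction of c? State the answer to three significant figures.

Apply u = (u'+v)/(1+u'v) twice. Pod in the station frame: (0.685+0.466)/(1+0.685·0.466) = 1.151/1.31921 = 0.87249c.
That velocity, transformed to the rest frame of Earth: (0.87249+0.581)/(1+0.87249·0.581) = 1.45349/1.50691669 = 0.96455c.

0.965c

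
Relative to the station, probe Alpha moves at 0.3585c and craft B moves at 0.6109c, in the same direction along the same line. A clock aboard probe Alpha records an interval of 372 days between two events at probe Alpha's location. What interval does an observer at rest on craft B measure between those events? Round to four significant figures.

393.1 days

The velocity of probe Alpha relative to craft B is (0.3585 − 0.6109)c / (1 − 0.3585×0.6109) = −0.32318c; relative speed 0.32318c.
γ for this relative speed: γ = 1/√(1 − 0.104445) = 1.0567.
The clock on probe Alpha records proper time, so craft B measures Δt = γΔτ = 1.0567 × 372 = 393.1 days.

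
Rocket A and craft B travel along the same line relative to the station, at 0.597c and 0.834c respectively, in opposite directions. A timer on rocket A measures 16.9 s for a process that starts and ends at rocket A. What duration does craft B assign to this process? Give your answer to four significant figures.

57.19 s

Speed of rocket A in craft B's frame: u = (v_A + v_B)/(1 + v_A v_B/c²) = (0.597 + 0.834)/(1 + 0.597×0.834) = 1.431/1.497898 = 0.95534; |u| = 0.95534c.
At |u| = 0.95534c, γ = (1 − 0.912675)^(−1/2) = 3.384.
Rocket A's interval is proper; time dilation gives Δt_B = γΔτ = 3.384 × 16.9 s = 57.19 s.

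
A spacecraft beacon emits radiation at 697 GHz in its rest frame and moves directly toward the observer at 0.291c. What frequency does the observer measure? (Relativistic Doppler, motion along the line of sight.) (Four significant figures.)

Relativistic Doppler (source moving toward): f_obs = f_src · √((1+β)/(1−β)).
With β = 0.291: factor = √(1.291/0.709) = 1.3494.
f_obs = 697 × 1.3494 = 940.5 GHz.

940.5 GHz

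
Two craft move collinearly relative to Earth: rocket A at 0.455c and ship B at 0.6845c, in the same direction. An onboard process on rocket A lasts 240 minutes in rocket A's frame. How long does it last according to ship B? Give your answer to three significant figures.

255 minutes

Transform rocket A's velocity into ship B's frame: (0.455 − 0.6845)/(1 − 0.455·0.6845) = −0.2295/0.6885525, so the relative speed is 0.33331c.
At |u| = 0.33331c, γ = (1 − 0.111096)^(−1/2) = 1.0607.
The clock on rocket A records proper time, so ship B measures Δt = γΔτ = 1.0607 × 240 = 255 minutes.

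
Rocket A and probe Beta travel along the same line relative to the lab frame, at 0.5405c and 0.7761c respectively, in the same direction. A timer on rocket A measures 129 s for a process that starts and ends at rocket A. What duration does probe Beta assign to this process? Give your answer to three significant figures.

The velocity of rocket A relative to probe Beta is (0.5405 − 0.7761)c / (1 − 0.5405×0.7761) = −0.40584c; relative speed 0.40584c.
At |u| = 0.40584c, γ = (1 − 0.164706)^(−1/2) = 1.0942.
The clock on rocket A records proper time, so probe Beta measures Δt = γΔτ = 1.0942 × 129 = 141 s.

141 s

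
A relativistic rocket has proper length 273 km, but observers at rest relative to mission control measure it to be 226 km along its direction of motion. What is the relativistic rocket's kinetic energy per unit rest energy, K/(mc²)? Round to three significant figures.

Length contraction gives γ = L₀/L = 273/226 = 1.20796.
Since K = (γ−1)mc², K/(mc²) = 1.20796 − 1 = 0.208.

0.208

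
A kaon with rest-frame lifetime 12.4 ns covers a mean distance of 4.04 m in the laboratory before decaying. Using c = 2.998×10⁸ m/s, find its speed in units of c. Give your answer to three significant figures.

d = βγcτ ⇒ βγ = d/(cτ) = 4.040 m / (3.71752 m) = 1.0867.
β = (βγ)/√(1+(βγ)²) = 1.0867/√2.18092 = 0.736.

0.736c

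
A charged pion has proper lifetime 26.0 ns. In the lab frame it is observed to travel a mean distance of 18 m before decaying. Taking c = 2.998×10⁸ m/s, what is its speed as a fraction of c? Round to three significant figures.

0.918c

Lab distance = (lab lifetime)·v = γτ·βc, so βγ = d/(cτ) = 18.00/(2.998×10⁸ × 2.600×10^-8) = 2.3092.
With βγ = 2.3092: γ² = 1 + (βγ)² = 6.3324, and β = (βγ)/γ = 2.3092/2.51643 = 0.918.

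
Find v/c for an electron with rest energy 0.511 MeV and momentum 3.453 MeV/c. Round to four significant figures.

pc/(mc²) = 3.453/0.511 = 6.7573 = βγ = β/√(1−β²).
So β² = x²/(1 + x²) with x = 6.7573: x² = 45.6611, β² = 45.6611/46.6611 = 0.978569, β = 0.9892.

0.9892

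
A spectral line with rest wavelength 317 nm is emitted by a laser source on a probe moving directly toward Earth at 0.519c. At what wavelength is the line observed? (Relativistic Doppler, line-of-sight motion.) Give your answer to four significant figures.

Relativistic Doppler for wavelength: λ_obs = λ_src · √((1−β)/(1+β)).
With β = 0.519: factor = √(0.481/1.519) = 0.56272.
λ_obs = 317 × 0.56272 = 178.4 nm.

178.4 nm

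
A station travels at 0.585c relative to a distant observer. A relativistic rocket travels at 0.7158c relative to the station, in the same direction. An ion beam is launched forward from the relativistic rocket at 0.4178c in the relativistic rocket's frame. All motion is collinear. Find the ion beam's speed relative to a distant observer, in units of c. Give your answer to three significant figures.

0.965c

Apply u = (u'+v)/(1+u'v) twice. Ion beam in the station frame: (0.4178+0.7158)/(1+0.4178·0.7158) = 1.1336/1.29906124 = 0.87263c.
That velocity, transformed to the rest frame of a distant observer: (0.87263+0.585)/(1+0.87263·0.585) = 1.45763/1.51048855 = 0.96501c.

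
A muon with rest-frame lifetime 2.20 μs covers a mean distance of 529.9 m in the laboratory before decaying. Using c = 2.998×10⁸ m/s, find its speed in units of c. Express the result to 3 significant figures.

d = βγcτ ⇒ βγ = d/(cτ) = 529.9 m / (659.56 m) = 0.80341.
β = (βγ)/√(1+(βγ)²) = 0.80341/√1.645468 = 0.626.

0.626c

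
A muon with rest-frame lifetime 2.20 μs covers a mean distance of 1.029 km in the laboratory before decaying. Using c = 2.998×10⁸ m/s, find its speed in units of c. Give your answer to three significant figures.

0.842c

Let x = d/(cτ) = 1029 m / (2.998×10⁸ m/s × 2.200×10^-6 s) = 1.5601. Since d = βγcτ, x = βγ = β/√(1−β²).
Solving: β² = x²/(1+x²) = 2.43391/3.43391 = 0.708787, so β = 0.842.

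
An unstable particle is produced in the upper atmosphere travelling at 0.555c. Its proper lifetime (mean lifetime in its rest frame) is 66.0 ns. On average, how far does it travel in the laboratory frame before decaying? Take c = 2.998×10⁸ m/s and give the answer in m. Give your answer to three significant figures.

13.2 m

γ = 1/√(1 − β²) = 1/√(1 − 0.308025) = 1/√0.691975 = 1/0.83185 = 1.2021.
Lab-frame lifetime: Δt = γτ = 1.2021 × 66.0 ns = 79.339 ns.
Distance: d = vΔt = 0.555 × 2.998×10⁸ m/s × 7.9339×10^-8 s = 13.2 m.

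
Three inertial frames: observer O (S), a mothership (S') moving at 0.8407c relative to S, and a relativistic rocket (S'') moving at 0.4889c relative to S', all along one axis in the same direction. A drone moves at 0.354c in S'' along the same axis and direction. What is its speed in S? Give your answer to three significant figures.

First combine the drone and relativistic rocket (S''→S'): u₁ = (0.354 + 0.4889)/(1 + 0.354×0.4889) = 0.8429/1.1730706 = 0.71854.
Then combine with the mothership (S'→S): u = (0.71854 + 0.8407)/(1 + 0.71854×0.8407) = 1.55924/1.604076578 = 0.97205.

0.972c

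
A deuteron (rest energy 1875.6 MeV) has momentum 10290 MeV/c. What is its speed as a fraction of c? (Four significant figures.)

0.9838c

pc/(mc²) = 10290/1875.6 = 5.4862 = βγ = β/√(1−β²).
So β² = x²/(1 + x²) with x = 5.4862: x² = 30.0984, β² = 30.0984/31.0984 = 0.967844, β = 0.9838.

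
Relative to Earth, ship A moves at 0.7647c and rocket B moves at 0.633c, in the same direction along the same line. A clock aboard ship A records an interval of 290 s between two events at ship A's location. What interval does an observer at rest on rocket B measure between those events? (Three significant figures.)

Speed of ship A in rocket B's frame: u = (v_A − v_B)/(1 − v_A v_B/c²) = (0.7647 − 0.633)/(1 − 0.7647×0.633) = 0.1317/0.5159449 = 0.25526; |u| = 0.25526c.
γ for this relative speed: γ = 1/√(1 − 0.0651577) = 1.0343.
Ship A's interval is proper; time dilation gives Δt_B = γΔτ = 1.0343 × 290 s = 300 s.

300 s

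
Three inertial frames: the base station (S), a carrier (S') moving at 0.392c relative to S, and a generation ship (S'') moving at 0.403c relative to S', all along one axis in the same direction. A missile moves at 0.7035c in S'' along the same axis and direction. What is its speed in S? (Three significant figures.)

First combine the missile and generation ship (S''→S'): u₁ = (0.7035 + 0.403)/(1 + 0.7035×0.403) = 1.1065/1.2835105 = 0.86209.
Then combine with the carrier (S'→S): u = (0.86209 + 0.392)/(1 + 0.86209×0.392) = 1.25409/1.33793928 = 0.93733.

0.937c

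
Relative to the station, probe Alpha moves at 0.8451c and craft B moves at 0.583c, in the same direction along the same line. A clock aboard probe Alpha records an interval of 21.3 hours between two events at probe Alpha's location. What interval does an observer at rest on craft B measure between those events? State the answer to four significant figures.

24.88 hours

Transform probe Alpha's velocity into craft B's frame: (0.8451 − 0.583)/(1 − 0.8451·0.583) = 0.2621/0.5073067, so the relative speed is 0.51665c.
γ for this relative speed: γ = 1/√(1 − 0.266927) = 1.168.
Probe Alpha's interval is proper; time dilation gives Δt_B = γΔτ = 1.168 × 21.3 hours = 24.88 hours.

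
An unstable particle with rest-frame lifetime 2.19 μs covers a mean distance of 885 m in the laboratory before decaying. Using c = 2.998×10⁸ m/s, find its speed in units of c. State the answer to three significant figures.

Lab distance = (lab lifetime)·v = γτ·βc, so βγ = d/(cτ) = 885.0/(2.998×10⁸ × 2.190×10^-6) = 1.3479.
With βγ = 1.3479: γ² = 1 + (βγ)² = 2.81683, and β = (βγ)/γ = 1.3479/1.67834 = 0.803.

0.803c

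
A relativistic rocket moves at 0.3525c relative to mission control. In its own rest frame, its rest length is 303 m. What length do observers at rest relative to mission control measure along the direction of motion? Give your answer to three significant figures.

With β = 0.3525, γ = 1/√(1 − 0.3525²) = 1/√0.87574375 = 1.0686.
Along the direction of motion the measured length is L₀/γ = 303/1.0686 = 284 m.

284 m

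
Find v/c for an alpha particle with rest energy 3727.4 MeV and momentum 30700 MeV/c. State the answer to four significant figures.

pc/(mc²) = 30700/3727.4 = 8.2363 = βγ = β/√(1−β²).
So β² = x²/(1 + x²) with x = 8.2363: x² = 67.8366, β² = 67.8366/68.8366 = 0.985473, β = 0.9927.

0.9927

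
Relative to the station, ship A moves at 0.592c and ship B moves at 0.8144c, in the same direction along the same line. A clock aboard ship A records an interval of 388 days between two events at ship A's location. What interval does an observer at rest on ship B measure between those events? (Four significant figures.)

The velocity of ship A relative to ship B is (0.592 − 0.8144)c / (1 − 0.592×0.8144) = −0.42945c; relative speed 0.42945c.
At |u| = 0.42945c, γ = (1 − 0.184427)^(−1/2) = 1.1073.
Ship A's interval is proper; time dilation gives Δt_B = γΔτ = 1.1073 × 388 days = 429.6 days.

429.6 days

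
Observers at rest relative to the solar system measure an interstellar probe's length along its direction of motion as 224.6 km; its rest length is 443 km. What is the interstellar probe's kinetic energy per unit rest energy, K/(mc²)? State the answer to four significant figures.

γ = L₀/L = 443/224.6 = 1.9724.
K/(mc²) = γ − 1 = 1.9724 − 1 = 0.9724.

0.9724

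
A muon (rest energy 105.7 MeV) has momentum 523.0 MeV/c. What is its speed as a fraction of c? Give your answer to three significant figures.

pc/(mc²) = 523.0/105.7 = 4.948 = βγ = β/√(1−β²).
So β² = x²/(1 + x²) with x = 4.948: x² = 24.4827, β² = 24.4827/25.4827 = 0.960758, β = 0.980.

0.980c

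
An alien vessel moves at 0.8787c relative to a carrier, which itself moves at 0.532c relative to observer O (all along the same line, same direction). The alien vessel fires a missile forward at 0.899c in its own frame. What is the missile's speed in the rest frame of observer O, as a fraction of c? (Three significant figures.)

Compose velocities in two stages. Stage 1 (into S'): u₁ = (0.899+0.8787)/(1+0.899×0.8787) = 0.99316.
Stage 2 (into S): u = (0.99316+0.532)/(1+0.99316×0.532) = 0.99791, so the speed is 0.998c.

0.998c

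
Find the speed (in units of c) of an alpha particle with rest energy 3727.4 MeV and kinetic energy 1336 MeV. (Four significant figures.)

0.6768c

γ = 1 + K/(mc²) = 1 + 1336/3727.4 = 1.3584.
β = √(1 − 1/γ²) = √(1 − 0.541932) = √0.458068 = 0.6768.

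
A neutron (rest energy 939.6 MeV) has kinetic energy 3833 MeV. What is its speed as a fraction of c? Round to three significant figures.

γ = 1 + K/(mc²) = 1 + 3833/939.6 = 5.0794.
β = √(1 − 1/γ²) = √(1 − 0.0387592) = √0.9612408 = 0.980.

0.980c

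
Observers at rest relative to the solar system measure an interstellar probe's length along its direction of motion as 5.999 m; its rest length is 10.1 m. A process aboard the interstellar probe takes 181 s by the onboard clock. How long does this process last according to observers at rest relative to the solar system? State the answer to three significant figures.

305 s

γ = L₀/L = 10.1/5.999 = 1.68361.
The same γ dilates the second interval: 1.68361 × 181 s = 305 s.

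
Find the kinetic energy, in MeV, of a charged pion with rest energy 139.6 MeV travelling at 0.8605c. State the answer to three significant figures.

134 MeV

β² = 0.74046025, so γ = 1/√0.25953975 = 1.9629.
Kinetic energy: K = (γ − 1)mc² = (1.9629 − 1) × 139.6 MeV = 0.9629 × 139.6 = 134 MeV.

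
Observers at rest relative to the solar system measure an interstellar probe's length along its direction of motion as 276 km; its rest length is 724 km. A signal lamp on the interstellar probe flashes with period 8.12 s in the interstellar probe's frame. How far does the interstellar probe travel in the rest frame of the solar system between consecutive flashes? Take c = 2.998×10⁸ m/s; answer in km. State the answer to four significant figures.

From L = L₀/γ: γ = 724/276 = 2.62319.
β = √(1 − 1/γ²) = 0.92449. Lab-frame period = γτ = 2.62319×8.12 s = 21.3 s. Distance = βc × γτ = 0.92449 × 2.998×10⁸ m/s × 21.3 s = 5.9036×10^9 m = 5.904×10^6 km.

5.904×10^6 km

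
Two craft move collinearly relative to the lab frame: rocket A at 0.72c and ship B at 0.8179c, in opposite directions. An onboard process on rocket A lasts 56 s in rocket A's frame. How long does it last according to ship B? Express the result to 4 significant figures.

The velocity of rocket A relative to ship B is (0.72 + 0.8179)c / (1 + 0.72×0.8179) = 0.96791c; relative speed 0.96791c.
γ for this relative speed: γ = 1/√(1 − 0.93685) = 3.9794.
The clock on rocket A records proper time, so ship B measures Δt = γΔτ = 3.9794 × 56 = 222.8 s.

222.8 s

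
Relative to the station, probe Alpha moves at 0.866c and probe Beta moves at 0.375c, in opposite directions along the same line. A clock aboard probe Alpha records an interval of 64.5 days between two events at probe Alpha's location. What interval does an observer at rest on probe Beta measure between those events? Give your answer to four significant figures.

184.3 days

Speed of probe Alpha in probe Beta's frame: u = (v_A + v_B)/(1 + v_A v_B/c²) = (0.866 + 0.375)/(1 + 0.866×0.375) = 1.241/1.32475 = 0.93678; |u| = 0.93678c.
At |u| = 0.93678c, γ = (1 − 0.877557)^(−1/2) = 2.8578.
Probe Alpha's interval is proper; time dilation gives Δt_B = γΔτ = 2.8578 × 64.5 days = 184.3 days.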